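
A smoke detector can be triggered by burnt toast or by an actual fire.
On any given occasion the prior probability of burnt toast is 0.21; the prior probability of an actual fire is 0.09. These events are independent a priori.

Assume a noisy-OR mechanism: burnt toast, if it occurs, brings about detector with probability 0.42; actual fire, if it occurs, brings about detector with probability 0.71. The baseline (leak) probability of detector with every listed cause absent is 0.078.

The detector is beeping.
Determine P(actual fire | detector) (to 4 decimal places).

Under noisy-OR, P(detector | causes) = 1 − (1−0.078)·∏(1−qᵢ) over the active causes.
Weight on actual fire=true, given the evidence: 0.052089 + 0.015969 = 0.068058
Denominator P(detector): 0.078·0.79·0.91 + 0.73262·0.79·0.09 + 0.46524·0.21·0.91 + 0.84492·0.21·0.09 = 0.213039
Posterior = 0.068058 / 0.213039 ≈ 0.3195

P(actual fire | detector) ≈ 0.3195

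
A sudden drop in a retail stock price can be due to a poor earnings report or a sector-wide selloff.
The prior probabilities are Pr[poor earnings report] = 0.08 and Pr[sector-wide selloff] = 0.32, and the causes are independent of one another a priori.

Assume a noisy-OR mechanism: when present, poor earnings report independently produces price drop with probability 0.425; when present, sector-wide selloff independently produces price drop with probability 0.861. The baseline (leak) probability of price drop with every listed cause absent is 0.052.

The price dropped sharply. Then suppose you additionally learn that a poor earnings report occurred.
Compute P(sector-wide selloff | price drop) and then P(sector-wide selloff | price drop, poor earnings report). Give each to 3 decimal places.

P(sector-wide selloff | price drop) ≈ 0.830; P(sector-wide selloff | price drop, poor earnings report) ≈ 0.489

Under noisy-OR, P(price drop | causes) = 1 − (1−0.052)·∏(1−qᵢ) over the active causes.
Sum P(price drop|·) weighted by the priors over the 4 (poor earnings report, sector-wide selloff) configurations:
  P(price drop) = 0.052*0.92*0.68 + 0.868228*0.92*0.32 + 0.4549*0.08*0.68 + 0.924231*0.08*0.32
        = 0.032531 + 0.255606 + 0.024747 + 0.023660 = 0.336544
Keeping only the sector-wide selloff-present terms gives 0.279266, so
  P(sector-wide selloff | price drop) = 0.279266 / 0.336544 ≈ 0.830

With the extra evidence:
By total probability over both values of sector-wide selloff:
  P(price drop | poor earnings report) = 0.4549*0.68 + 0.924231*0.32
        = 0.309332 + 0.295754 = 0.605086
Keeping only the sector-wide selloff-present terms gives 0.295754, so
  P(sector-wide selloff | price drop, poor earnings report) = 0.295754 / 0.605086 ≈ 0.489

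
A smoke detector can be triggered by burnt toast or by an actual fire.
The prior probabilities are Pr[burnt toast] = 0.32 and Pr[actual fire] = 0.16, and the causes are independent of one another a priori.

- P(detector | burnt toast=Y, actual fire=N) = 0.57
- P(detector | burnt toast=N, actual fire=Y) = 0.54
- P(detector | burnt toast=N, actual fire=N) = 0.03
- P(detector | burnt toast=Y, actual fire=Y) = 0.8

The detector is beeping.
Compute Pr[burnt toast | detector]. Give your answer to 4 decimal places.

P(detector) = 0.03×0.68×0.84 + 0.54×0.68×0.16 + 0.57×0.32×0.84 + 0.8×0.32×0.16 = 0.017136 + 0.058752 + 0.153216 + 0.040960 = 0.270064
Of this, 0.194176 comes from 0.153216 + 0.040960 (the burnt toast=true cases).
Hence the posterior is 0.194176/0.270064 ≈ 0.7190.

Pr[burnt toast | detector] ≈ 0.7190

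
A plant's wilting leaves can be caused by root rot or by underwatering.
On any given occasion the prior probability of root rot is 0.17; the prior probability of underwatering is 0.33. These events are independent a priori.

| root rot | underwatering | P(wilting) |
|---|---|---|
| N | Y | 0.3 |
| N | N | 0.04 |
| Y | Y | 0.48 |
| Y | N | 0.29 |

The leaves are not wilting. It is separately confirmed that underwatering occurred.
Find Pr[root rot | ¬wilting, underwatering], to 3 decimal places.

By total probability over both values of root rot:
  P(¬wilting | underwatering) = 0.7*0.83 + 0.52*0.17
        = 0.581000 + 0.088400 = 0.669400
Keeping only the root rot-present terms gives 0.088400, so
  P(root rot | ¬wilting, underwatering) = 0.088400 / 0.669400 ≈ 0.132

Pr[root rot | ¬wilting, underwatering] ≈ 0.132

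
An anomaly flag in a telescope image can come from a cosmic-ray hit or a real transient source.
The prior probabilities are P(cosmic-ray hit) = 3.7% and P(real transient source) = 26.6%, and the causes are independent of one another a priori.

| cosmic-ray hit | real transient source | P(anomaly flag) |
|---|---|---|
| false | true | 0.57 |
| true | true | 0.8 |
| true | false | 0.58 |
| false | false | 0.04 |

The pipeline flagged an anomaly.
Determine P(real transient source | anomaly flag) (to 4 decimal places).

P(anomaly flag) = 0.04×0.963×0.734 + 0.57×0.963×0.266 + 0.58×0.037×0.734 + 0.8×0.037×0.266 = 0.028274 + 0.146010 + 0.015752 + 0.007874 = 0.197910
The real transient source-present share is 0.146010 + 0.007874 = 0.153884.
Hence the posterior is 0.153884/0.197910 ≈ 0.7775.

P(real transient source | anomaly flag) ≈ 0.7775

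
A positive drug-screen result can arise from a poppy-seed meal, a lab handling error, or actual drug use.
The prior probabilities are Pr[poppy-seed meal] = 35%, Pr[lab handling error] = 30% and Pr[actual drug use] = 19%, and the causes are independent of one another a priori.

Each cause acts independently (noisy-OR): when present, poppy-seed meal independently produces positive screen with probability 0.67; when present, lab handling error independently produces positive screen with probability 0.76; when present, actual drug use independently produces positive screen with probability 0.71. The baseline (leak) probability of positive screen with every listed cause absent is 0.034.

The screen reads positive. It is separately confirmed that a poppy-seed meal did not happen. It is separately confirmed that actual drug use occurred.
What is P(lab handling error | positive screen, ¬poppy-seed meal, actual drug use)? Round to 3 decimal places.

P(lab handling error | positive screen, ¬poppy-seed meal, actual drug use) ≈ 0.357

Under noisy-OR, P(positive screen | causes) = 1 − (1−0.034)·∏(1−qᵢ) over the active causes.
P(positive screen | ¬poppy-seed meal, actual drug use) = 0.71986*0.7 + 0.932766*0.3 = 0.503902 + 0.279830 = 0.783732
The lab handling error-present share is 0.932766*0.3 = 0.279830.
So P(lab handling error | positive screen, ¬poppy-seed meal, actual drug use) = 0.279830/0.783732 ≈ 0.357.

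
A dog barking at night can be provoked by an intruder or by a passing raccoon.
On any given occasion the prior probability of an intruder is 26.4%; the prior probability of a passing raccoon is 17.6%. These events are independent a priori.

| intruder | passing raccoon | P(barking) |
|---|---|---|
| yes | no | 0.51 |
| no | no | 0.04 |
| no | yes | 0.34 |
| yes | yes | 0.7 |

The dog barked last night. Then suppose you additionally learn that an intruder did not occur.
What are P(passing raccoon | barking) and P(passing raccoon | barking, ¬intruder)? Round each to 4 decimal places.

P(passing raccoon | barking) ≈ 0.3616; P(passing raccoon | barking, ¬intruder) ≈ 0.6448

Weight on passing raccoon=true, given the evidence: 0.044042 + 0.032525 = 0.076567
Denominator P(barking): 0.04·0.736·0.824 + 0.34·0.736·0.176 + 0.51·0.264·0.824 + 0.7·0.264·0.176 = 0.211769
Posterior = 0.076567 / 0.211769 ≈ 0.3616

Now condition on the additional information:
By total probability over both values of passing raccoon:
  P(barking | ¬intruder) = 0.04×0.824 + 0.34×0.176
        = 0.032960 + 0.059840 = 0.092800
Keeping only the passing raccoon-present terms gives 0.059840, so
  P(passing raccoon | barking, ¬intruder) = 0.059840 / 0.092800 ≈ 0.6448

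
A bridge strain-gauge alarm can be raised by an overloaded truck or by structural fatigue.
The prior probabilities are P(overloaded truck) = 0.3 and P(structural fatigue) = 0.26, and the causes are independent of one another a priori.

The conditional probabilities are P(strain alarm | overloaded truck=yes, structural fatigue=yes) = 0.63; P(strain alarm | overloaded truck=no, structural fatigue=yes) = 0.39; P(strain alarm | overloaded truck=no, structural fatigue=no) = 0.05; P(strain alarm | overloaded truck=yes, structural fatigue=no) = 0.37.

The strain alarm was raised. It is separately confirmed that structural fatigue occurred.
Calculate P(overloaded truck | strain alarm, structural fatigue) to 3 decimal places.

Numerator (weight on configurations with overloaded truck): 0.63×0.3 = 0.189000
The normalizing constant is 0.39×0.7 + 0.63×0.3 = 0.462000
P(overloaded truck | strain alarm, structural fatigue) = 0.189000/0.462000 ≈ 0.409

P(overloaded truck | strain alarm, structural fatigue) ≈ 0.409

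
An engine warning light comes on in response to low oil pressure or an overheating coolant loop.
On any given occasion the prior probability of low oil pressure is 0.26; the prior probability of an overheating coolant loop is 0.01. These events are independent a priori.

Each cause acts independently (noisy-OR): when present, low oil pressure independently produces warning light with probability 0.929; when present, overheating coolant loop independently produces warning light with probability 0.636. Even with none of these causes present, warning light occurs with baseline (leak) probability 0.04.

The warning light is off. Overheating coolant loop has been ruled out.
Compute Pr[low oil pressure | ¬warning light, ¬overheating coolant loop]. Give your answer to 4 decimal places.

Pr[low oil pressure | ¬warning light, ¬overheating coolant loop] ≈ 0.0243

Under noisy-OR, P(warning light | causes) = 1 − (1−0.04)·∏(1−qᵢ) over the active causes.
Weight on low oil pressure=true, given the evidence: 0.06816·0.26 = 0.017722
Denominator P(¬warning light | ¬overheating coolant loop): 0.96·0.74 + 0.06816·0.26 = 0.728122
P(low oil pressure | ¬warning light, ¬overheating coolant loop) = 0.017722/0.728122 ≈ 0.0243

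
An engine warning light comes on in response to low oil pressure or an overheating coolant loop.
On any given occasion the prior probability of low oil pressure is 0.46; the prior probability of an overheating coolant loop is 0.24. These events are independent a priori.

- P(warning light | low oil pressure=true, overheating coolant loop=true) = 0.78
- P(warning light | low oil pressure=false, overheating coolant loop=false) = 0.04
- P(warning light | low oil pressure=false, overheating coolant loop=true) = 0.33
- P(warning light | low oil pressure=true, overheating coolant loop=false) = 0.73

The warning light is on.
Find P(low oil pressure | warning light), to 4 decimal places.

P(low oil pressure | warning light) ≈ 0.8522

P(warning light) = 0.04*0.54*0.76 + 0.33*0.54*0.24 + 0.73*0.46*0.76 + 0.78*0.46*0.24 = 0.016416 + 0.042768 + 0.255208 + 0.086112 = 0.400504
Of this, 0.341320 comes from 0.255208 + 0.086112 (the low oil pressure=true cases).
So P(low oil pressure | warning light) = 0.341320/0.400504 ≈ 0.8522.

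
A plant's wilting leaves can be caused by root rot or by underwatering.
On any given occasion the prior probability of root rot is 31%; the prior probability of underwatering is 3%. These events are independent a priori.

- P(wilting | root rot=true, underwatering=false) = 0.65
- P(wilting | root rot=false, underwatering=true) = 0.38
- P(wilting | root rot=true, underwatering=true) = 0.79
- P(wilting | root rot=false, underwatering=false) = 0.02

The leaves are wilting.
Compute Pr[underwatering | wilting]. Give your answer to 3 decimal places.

Pr[underwatering | wilting] ≈ 0.068

Numerator (weight on configurations with underwatering): 0.007866 + 0.007347 = 0.015213
Normalizer over all consistent configurations: 0.02×0.69×0.97 + 0.38×0.69×0.03 + 0.65×0.31×0.97 + 0.79×0.31×0.03 = 0.224054
Posterior = 0.015213 / 0.224054 ≈ 0.068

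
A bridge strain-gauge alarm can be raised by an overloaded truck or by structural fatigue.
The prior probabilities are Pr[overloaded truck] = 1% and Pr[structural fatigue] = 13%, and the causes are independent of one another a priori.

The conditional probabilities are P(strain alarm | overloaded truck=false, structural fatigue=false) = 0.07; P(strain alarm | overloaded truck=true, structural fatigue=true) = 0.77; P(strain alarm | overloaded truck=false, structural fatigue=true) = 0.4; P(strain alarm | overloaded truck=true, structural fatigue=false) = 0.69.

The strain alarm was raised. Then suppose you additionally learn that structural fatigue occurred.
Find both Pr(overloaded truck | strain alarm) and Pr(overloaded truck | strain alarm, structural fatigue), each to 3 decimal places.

Pr(overloaded truck | strain alarm) ≈ 0.059; Pr(overloaded truck | strain alarm, structural fatigue) ≈ 0.019

Numerator (weight on configurations with overloaded truck): 0.006003 + 0.001001 = 0.007004
The normalizing constant is 0.07*0.99*0.87 + 0.4*0.99*0.13 + 0.69*0.01*0.87 + 0.77*0.01*0.13 = 0.118775
Posterior = 0.007004 / 0.118775 ≈ 0.059

Now also conditioning on structural fatigue=true:
Numerator (weight on configurations with overloaded truck): 0.77·0.01 = 0.007700
The normalizing constant is 0.4·0.99 + 0.77·0.01 = 0.403700
Posterior = 0.007700 / 0.403700 ≈ 0.019
This is intercausal reasoning (explaining away): once structural fatigue accounts for the strain alarm, overloaded truck becomes less likely.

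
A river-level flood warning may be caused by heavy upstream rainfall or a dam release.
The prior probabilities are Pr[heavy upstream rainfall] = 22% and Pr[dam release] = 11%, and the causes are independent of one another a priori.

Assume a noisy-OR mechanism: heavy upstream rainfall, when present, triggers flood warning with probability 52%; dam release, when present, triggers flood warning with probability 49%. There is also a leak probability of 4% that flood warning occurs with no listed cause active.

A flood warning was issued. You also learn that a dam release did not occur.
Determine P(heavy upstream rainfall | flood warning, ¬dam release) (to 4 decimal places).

Under noisy-OR, P(flood warning | causes) = 1 − (1−0.04)·∏(1−qᵢ) over the active causes.
P(flood warning | ¬dam release) = 0.04*0.78 + 0.5392*0.22 = 0.031200 + 0.118624 = 0.149824
The heavy upstream rainfall-present share is 0.5392*0.22 = 0.118624.
So P(heavy upstream rainfall | flood warning, ¬dam release) = 0.118624/0.149824 ≈ 0.7918.

P(heavy upstream rainfall | flood warning, ¬dam release) ≈ 0.7918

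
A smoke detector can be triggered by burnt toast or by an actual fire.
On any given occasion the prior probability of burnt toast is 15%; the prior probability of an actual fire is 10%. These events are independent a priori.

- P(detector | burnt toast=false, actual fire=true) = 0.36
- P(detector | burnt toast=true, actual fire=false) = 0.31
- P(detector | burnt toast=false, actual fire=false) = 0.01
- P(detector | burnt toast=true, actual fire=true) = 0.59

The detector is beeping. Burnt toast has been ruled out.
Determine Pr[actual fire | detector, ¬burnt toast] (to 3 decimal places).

Pr[actual fire | detector, ¬burnt toast] ≈ 0.800

P(detector | ¬burnt toast) = 0.01*0.9 + 0.36*0.1 = 0.009000 + 0.036000 = 0.045000
Of this, 0.036000 comes from 0.36*0.1 (the actual fire=true cases).
Hence the posterior is 0.036000/0.045000 ≈ 0.800.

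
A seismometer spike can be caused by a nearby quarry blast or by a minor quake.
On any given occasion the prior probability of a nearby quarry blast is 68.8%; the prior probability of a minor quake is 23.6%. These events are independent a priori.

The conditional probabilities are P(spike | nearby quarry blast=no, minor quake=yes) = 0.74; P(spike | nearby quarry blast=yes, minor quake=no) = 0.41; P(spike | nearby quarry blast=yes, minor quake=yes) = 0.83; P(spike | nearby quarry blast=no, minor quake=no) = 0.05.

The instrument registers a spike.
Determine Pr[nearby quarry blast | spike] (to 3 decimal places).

Pr[nearby quarry blast | spike] ≈ 0.841

Enumerate the 4 (nearby quarry blast, minor quake) configurations and weight by the priors:
  P(spike) = 0.05*0.312*0.764 + 0.74*0.312*0.236 + 0.41*0.688*0.764 + 0.83*0.688*0.236
        = 0.011918 + 0.054488 + 0.215509 + 0.134765 = 0.416680
Keeping only the nearby quarry blast-present terms gives 0.350274, so
  P(nearby quarry blast | spike) = 0.350274 / 0.416680 ≈ 0.841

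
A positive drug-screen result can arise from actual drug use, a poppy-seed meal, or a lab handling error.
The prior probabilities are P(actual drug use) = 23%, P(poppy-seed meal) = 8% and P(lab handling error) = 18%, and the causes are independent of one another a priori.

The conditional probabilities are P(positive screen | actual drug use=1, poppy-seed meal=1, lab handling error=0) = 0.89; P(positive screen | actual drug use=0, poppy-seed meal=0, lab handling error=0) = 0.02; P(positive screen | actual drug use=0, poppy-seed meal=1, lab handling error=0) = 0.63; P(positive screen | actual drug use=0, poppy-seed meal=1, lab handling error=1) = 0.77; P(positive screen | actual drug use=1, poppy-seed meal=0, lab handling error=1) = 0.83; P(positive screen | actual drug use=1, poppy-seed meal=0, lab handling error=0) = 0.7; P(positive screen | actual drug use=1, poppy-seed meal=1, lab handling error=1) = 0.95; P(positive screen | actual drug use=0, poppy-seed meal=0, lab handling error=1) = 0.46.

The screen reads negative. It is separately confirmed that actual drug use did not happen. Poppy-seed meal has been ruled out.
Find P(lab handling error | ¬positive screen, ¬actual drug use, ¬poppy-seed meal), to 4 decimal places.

P(lab handling error | ¬positive screen, ¬actual drug use, ¬poppy-seed meal) ≈ 0.1079

Numerator (weight on configurations with lab handling error): 0.54*0.18 = 0.097200
Denominator P(¬positive screen | ¬actual drug use, ¬poppy-seed meal): 0.98*0.82 + 0.54*0.18 = 0.900800
P(lab handling error | ¬positive screen, ¬actual drug use, ¬poppy-seed meal) = 0.097200/0.900800 ≈ 0.1079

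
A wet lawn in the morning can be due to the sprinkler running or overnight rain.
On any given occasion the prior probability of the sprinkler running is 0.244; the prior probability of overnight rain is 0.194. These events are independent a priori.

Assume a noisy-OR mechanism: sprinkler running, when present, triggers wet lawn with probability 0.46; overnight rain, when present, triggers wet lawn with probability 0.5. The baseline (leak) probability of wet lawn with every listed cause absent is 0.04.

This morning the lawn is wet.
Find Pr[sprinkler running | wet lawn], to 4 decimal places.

Pr[sprinkler running | wet lawn] ≈ 0.5632

Under noisy-OR, P(wet lawn | causes) = 1 − (1−0.04)·∏(1−qᵢ) over the active causes.
Enumerate the 4 (sprinkler running, overnight rain) configurations and weight by the priors:
  P(wet lawn) = 0.04·0.756·0.806 + 0.52·0.756·0.194 + 0.4816·0.244·0.806 + 0.7408·0.244·0.194
        = 0.024373 + 0.076265 + 0.094713 + 0.035067 = 0.230418
Configurations with sprinkler running contribute 0.129780, so
  P(sprinkler running | wet lawn) = 0.129780 / 0.230418 ≈ 0.5632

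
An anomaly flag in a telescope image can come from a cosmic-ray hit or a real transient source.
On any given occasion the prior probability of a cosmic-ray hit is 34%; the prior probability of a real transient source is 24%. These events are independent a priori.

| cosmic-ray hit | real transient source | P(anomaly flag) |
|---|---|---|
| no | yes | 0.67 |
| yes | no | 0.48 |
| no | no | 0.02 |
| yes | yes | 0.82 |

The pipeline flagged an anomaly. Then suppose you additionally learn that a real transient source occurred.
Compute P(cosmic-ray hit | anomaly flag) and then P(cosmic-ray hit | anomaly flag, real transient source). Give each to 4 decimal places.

P(cosmic-ray hit | anomaly flag) ≈ 0.6218; P(cosmic-ray hit | anomaly flag, real transient source) ≈ 0.3867

P(anomaly flag) = 0.02*0.66*0.76 + 0.67*0.66*0.24 + 0.48*0.34*0.76 + 0.82*0.34*0.24 = 0.010032 + 0.106128 + 0.124032 + 0.066912 = 0.307104
The cosmic-ray hit-present share is 0.124032 + 0.066912 = 0.190944.
P(cosmic-ray hit | anomaly flag) = 0.190944 / 0.307104 ≈ 0.6218

Now condition on the additional information:
Sum P(anomaly flag|·) weighted by the priors over both values of cosmic-ray hit:
  P(anomaly flag | real transient source) = 0.67*0.66 + 0.82*0.34
        = 0.442200 + 0.278800 = 0.721000
Configurations with cosmic-ray hit contribute 0.278800, so
  P(cosmic-ray hit | anomaly flag, real transient source) = 0.278800 / 0.721000 ≈ 0.3867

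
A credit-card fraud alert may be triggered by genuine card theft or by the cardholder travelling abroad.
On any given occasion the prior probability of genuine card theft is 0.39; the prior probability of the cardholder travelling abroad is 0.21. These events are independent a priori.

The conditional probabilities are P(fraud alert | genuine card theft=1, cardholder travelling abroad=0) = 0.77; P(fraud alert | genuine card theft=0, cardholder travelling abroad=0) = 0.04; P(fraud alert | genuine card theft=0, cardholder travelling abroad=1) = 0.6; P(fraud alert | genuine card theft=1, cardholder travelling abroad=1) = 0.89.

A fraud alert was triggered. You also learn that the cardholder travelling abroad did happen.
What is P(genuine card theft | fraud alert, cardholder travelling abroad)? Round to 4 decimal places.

P(genuine card theft | fraud alert, cardholder travelling abroad) ≈ 0.4867

Numerator (weight on configurations with genuine card theft): 0.89×0.39 = 0.347100
Normalizer over all consistent configurations: 0.6×0.61 + 0.89×0.39 = 0.713100
Posterior = 0.347100 / 0.713100 ≈ 0.4867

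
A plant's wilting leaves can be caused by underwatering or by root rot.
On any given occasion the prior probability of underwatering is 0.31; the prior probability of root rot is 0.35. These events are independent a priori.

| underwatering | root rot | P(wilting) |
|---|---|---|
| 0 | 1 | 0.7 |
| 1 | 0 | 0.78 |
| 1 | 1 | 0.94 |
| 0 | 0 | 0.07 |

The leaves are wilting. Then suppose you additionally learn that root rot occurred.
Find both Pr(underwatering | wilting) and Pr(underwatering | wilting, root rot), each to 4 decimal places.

Pr(underwatering | wilting) ≈ 0.5639; Pr(underwatering | wilting, root rot) ≈ 0.3763

P(wilting) = 0.07·0.69·0.65 + 0.7·0.69·0.35 + 0.78·0.31·0.65 + 0.94·0.31·0.35 = 0.031395 + 0.169050 + 0.157170 + 0.101990 = 0.459605
Of this, 0.259160 comes from 0.157170 + 0.101990 (the underwatering=true cases).
P(underwatering | wilting) = 0.259160 / 0.459605 ≈ 0.5639

Now condition on the additional information:
Numerator (weight on configurations with underwatering): 0.94*0.31 = 0.291400
The normalizing constant is 0.7*0.69 + 0.94*0.31 = 0.774400
P(underwatering | wilting, root rot) = 0.291400/0.774400 ≈ 0.3763
— root rot explains away the evidence for underwatering.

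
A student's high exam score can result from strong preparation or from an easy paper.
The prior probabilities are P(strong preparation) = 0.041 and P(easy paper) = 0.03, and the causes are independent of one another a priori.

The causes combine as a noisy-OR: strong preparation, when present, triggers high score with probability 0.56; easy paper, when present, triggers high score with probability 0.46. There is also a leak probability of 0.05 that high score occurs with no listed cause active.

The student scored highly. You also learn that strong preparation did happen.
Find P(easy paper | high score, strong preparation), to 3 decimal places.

Under noisy-OR, P(high score | causes) = 1 − (1−0.05)·∏(1−qᵢ) over the active causes.
Numerator (weight on configurations with easy paper): 0.77428×0.03 = 0.023228
The normalizing constant is 0.582×0.97 + 0.77428×0.03 = 0.587768
Posterior = 0.023228 / 0.587768 ≈ 0.040

P(easy paper | high score, strong preparation) ≈ 0.040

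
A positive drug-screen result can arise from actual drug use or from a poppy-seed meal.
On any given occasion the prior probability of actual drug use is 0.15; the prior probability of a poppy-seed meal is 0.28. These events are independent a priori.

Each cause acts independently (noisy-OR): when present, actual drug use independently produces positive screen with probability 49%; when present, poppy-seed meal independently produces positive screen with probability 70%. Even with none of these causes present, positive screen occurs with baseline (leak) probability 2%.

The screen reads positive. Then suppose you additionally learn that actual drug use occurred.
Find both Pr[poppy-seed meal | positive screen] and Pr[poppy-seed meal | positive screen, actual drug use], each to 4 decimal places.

Under noisy-OR, P(positive screen | causes) = 1 − (1−0.02)·∏(1−qᵢ) over the active causes.
Enumerate the 4 (actual drug use, poppy-seed meal) configurations and weight by the priors:
  P(positive screen) = 0.02×0.85×0.72 + 0.706×0.85×0.28 + 0.5002×0.15×0.72 + 0.85006×0.15×0.28
        = 0.012240 + 0.168028 + 0.054022 + 0.035703 = 0.269993
Keeping only the poppy-seed meal-present terms gives 0.203731, so
  P(poppy-seed meal | positive screen) = 0.203731 / 0.269993 ≈ 0.7546

With the extra evidence:
Weight on poppy-seed meal=true, given the evidence: 0.85006*0.28 = 0.238017
The normalizing constant is 0.5002*0.72 + 0.85006*0.28 = 0.598161
Posterior = 0.238017 / 0.598161 ≈ 0.3979

Pr[poppy-seed meal | positive screen] ≈ 0.7546; Pr[poppy-seed meal | positive screen, actual drug use] ≈ 0.3979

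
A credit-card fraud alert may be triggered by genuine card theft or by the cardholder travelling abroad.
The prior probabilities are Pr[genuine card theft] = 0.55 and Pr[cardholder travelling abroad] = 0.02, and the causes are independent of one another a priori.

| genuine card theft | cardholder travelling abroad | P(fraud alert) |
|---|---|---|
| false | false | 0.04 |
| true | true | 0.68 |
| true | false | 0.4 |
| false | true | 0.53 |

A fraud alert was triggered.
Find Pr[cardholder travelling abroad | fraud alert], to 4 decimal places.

Pr[cardholder travelling abroad | fraud alert] ≈ 0.0499

Numerator (weight on configurations with cardholder travelling abroad): 0.004770 + 0.007480 = 0.012250
The normalizing constant is 0.04*0.45*0.98 + 0.53*0.45*0.02 + 0.4*0.55*0.98 + 0.68*0.55*0.02 = 0.245490
P(cardholder travelling abroad | fraud alert) = 0.012250/0.245490 ≈ 0.0499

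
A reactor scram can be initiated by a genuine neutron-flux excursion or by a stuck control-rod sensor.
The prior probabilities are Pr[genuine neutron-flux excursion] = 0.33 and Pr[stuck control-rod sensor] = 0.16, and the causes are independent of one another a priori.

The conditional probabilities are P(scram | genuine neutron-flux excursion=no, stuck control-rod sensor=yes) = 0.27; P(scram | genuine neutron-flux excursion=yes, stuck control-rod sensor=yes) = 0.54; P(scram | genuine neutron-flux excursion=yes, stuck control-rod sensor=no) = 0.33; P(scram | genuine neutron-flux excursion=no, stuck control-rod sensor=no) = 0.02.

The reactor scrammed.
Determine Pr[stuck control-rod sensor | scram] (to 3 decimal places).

Sum P(scram|·) weighted by the priors over the 4 (genuine neutron-flux excursion, stuck control-rod sensor) configurations:
  P(scram) = 0.02·0.67·0.84 + 0.27·0.67·0.16 + 0.33·0.33·0.84 + 0.54·0.33·0.16
        = 0.011256 + 0.028944 + 0.091476 + 0.028512 = 0.160188
Configurations with stuck control-rod sensor contribute 0.057456, so
  P(stuck control-rod sensor | scram) = 0.057456 / 0.160188 ≈ 0.359

Pr[stuck control-rod sensor | scram] ≈ 0.359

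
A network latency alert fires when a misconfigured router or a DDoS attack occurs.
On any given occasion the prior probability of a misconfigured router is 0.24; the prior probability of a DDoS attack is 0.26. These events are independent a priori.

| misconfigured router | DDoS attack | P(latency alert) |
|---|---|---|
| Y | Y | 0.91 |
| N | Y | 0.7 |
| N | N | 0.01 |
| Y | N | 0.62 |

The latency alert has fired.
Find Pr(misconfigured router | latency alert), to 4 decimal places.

Weight on misconfigured router=true, given the evidence: 0.110112 + 0.056784 = 0.166896
Denominator P(latency alert): 0.01*0.76*0.74 + 0.7*0.76*0.26 + 0.62*0.24*0.74 + 0.91*0.24*0.26 = 0.310840
P(misconfigured router | latency alert) = 0.166896/0.310840 ≈ 0.5369

Pr(misconfigured router | latency alert) ≈ 0.5369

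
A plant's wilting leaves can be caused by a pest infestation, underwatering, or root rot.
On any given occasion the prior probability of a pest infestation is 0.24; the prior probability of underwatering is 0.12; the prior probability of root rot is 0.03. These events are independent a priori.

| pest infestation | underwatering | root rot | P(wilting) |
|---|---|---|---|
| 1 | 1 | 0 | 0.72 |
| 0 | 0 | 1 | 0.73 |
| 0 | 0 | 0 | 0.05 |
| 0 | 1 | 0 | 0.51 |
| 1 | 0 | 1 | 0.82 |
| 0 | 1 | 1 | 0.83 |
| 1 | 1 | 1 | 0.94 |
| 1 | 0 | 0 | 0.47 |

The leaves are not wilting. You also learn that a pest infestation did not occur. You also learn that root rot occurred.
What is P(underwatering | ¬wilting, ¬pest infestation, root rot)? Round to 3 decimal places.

P(underwatering | ¬wilting, ¬pest infestation, root rot) ≈ 0.079

Sum P(¬wilting|·) weighted by the priors over both values of underwatering:
  P(¬wilting | ¬pest infestation, root rot) = 0.27·0.88 + 0.17·0.12
        = 0.237600 + 0.020400 = 0.258000
Keeping only the underwatering-present terms gives 0.020400, so
  P(underwatering | ¬wilting, ¬pest infestation, root rot) = 0.020400 / 0.258000 ≈ 0.079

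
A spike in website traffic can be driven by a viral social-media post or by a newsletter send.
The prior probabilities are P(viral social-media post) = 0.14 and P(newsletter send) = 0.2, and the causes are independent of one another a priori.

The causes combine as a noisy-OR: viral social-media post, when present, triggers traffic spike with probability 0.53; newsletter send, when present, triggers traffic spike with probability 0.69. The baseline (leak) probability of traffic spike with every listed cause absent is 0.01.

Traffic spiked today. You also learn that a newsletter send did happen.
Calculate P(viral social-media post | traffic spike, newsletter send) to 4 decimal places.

P(viral social-media post | traffic spike, newsletter send) ≈ 0.1674

Under noisy-OR, P(traffic spike | causes) = 1 − (1−0.01)·∏(1−qᵢ) over the active causes.
P(traffic spike | newsletter send) = 0.6931·0.86 + 0.855757·0.14 = 0.596066 + 0.119806 = 0.715872
Of this, 0.119806 comes from 0.855757·0.14 (the viral social-media post=true cases).
So P(viral social-media post | traffic spike, newsletter send) = 0.119806/0.715872 ≈ 0.1674.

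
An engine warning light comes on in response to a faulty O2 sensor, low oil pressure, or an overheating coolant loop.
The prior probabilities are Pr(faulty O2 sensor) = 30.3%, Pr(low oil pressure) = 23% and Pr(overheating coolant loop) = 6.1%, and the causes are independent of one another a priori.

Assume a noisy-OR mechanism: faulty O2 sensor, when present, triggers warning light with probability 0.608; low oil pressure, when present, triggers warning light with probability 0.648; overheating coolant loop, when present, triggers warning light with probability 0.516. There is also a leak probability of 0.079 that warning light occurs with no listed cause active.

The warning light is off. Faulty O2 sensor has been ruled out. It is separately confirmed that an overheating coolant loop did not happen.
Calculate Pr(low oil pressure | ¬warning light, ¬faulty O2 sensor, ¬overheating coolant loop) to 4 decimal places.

Under noisy-OR, P(warning light | causes) = 1 − (1−0.079)·∏(1−qᵢ) over the active causes.
Weight on low oil pressure=true, given the evidence: 0.324192*0.23 = 0.074564
Normalizer over all consistent configurations: 0.921*0.77 + 0.324192*0.23 = 0.783734
Posterior = 0.074564 / 0.783734 ≈ 0.0951

Pr(low oil pressure | ¬warning light, ¬faulty O2 sensor, ¬overheating coolant loop) ≈ 0.0951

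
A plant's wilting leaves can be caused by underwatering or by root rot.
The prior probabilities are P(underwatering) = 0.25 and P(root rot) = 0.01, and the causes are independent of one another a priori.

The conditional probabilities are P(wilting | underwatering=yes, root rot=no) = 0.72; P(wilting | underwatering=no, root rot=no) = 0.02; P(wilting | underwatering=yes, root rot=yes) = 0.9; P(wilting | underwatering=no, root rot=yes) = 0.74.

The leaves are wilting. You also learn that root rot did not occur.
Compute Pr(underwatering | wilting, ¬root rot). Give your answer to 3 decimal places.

Pr(underwatering | wilting, ¬root rot) ≈ 0.923

By total probability over both values of underwatering:
  P(wilting | ¬root rot) = 0.02*0.75 + 0.72*0.25
        = 0.015000 + 0.180000 = 0.195000
The terms with underwatering present sum to 0.180000, so
  P(underwatering | wilting, ¬root rot) = 0.180000 / 0.195000 ≈ 0.923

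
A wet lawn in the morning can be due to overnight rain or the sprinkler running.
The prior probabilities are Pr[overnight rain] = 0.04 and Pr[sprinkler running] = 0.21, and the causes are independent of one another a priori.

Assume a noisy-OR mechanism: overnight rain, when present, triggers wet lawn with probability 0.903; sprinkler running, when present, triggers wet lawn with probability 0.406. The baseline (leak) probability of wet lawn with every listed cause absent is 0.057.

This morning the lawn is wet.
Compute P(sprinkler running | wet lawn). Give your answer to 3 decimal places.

P(sprinkler running | wet lawn) ≈ 0.573

Under noisy-OR, P(wet lawn | causes) = 1 − (1−0.057)·∏(1−qᵢ) over the active causes.
Enumerate the 4 (overnight rain, sprinkler running) configurations and weight by the priors:
  P(wet lawn) = 0.057*0.96*0.79 + 0.439858*0.96*0.21 + 0.908529*0.04*0.79 + 0.945666*0.04*0.21
        = 0.043229 + 0.088675 + 0.028710 + 0.007944 = 0.168558
The terms with sprinkler running present sum to 0.096619, so
  P(sprinkler running | wet lawn) = 0.096619 / 0.168558 ≈ 0.573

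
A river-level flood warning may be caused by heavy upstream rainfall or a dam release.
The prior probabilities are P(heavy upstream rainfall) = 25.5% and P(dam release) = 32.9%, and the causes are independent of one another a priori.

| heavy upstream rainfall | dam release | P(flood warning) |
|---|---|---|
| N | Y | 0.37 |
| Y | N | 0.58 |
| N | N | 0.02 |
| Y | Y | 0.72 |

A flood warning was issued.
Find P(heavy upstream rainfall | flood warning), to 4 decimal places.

Numerator (weight on configurations with heavy upstream rainfall): 0.099241 + 0.060404 = 0.159645
Normalizer over all consistent configurations: 0.02×0.745×0.671 + 0.37×0.745×0.329 + 0.58×0.255×0.671 + 0.72×0.255×0.329 = 0.260332
Posterior = 0.159645 / 0.260332 ≈ 0.6132

P(heavy upstream rainfall | flood warning) ≈ 0.6132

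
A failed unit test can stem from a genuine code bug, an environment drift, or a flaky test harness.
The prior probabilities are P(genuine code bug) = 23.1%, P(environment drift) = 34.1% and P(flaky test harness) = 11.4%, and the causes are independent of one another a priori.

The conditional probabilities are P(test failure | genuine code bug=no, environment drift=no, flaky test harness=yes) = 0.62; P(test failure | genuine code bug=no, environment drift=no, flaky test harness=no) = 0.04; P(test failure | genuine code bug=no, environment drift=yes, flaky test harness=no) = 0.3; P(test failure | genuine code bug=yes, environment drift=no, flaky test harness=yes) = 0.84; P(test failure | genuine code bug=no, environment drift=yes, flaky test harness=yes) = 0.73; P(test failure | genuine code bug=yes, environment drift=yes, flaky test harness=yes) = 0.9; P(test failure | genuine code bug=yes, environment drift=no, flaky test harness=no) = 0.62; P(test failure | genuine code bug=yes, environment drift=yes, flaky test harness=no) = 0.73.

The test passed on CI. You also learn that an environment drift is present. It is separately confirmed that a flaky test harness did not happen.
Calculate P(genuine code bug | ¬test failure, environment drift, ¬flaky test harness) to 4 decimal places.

P(genuine code bug | ¬test failure, environment drift, ¬flaky test harness) ≈ 0.1038

Numerator (weight on configurations with genuine code bug): 0.27·0.231 = 0.062370
Denominator P(¬test failure | environment drift, ¬flaky test harness): 0.7·0.769 + 0.27·0.231 = 0.600670
P(genuine code bug | ¬test failure, environment drift, ¬flaky test harness) = 0.062370/0.600670 ≈ 0.1038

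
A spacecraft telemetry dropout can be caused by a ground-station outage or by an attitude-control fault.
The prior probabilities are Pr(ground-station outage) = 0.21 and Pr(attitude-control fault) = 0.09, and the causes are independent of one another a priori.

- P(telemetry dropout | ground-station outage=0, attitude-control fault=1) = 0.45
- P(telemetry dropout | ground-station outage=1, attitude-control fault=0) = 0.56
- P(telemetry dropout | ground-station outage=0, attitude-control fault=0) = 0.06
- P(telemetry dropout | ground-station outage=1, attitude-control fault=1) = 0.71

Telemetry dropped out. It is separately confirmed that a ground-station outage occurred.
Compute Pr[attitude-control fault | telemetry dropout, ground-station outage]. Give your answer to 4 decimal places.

Numerator (weight on configurations with attitude-control fault): 0.71×0.09 = 0.063900
The normalizing constant is 0.56×0.91 + 0.71×0.09 = 0.573500
P(attitude-control fault | telemetry dropout, ground-station outage) = 0.063900/0.573500 ≈ 0.1114

Pr[attitude-control fault | telemetry dropout, ground-station outage] ≈ 0.1114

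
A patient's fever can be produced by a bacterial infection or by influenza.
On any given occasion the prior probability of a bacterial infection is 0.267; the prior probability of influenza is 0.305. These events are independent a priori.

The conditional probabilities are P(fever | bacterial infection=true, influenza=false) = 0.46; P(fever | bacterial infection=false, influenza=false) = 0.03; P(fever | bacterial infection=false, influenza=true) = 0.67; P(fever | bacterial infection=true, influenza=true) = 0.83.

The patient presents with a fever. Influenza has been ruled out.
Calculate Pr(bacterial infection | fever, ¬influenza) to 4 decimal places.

Pr(bacterial infection | fever, ¬influenza) ≈ 0.8481

Sum P(fever|·) weighted by the priors over both values of bacterial infection:
  P(fever | ¬influenza) = 0.03·0.733 + 0.46·0.267
        = 0.021990 + 0.122820 = 0.144810
Keeping only the bacterial infection-present terms gives 0.122820, so
  P(bacterial infection | fever, ¬influenza) = 0.122820 / 0.144810 ≈ 0.8481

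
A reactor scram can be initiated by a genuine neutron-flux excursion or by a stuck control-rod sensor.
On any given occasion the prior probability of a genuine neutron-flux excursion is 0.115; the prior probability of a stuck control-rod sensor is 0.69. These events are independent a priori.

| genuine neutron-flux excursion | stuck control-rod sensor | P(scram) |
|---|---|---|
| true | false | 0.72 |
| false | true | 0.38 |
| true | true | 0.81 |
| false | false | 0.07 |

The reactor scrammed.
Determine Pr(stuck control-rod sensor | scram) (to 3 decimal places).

Pr(stuck control-rod sensor | scram) ≈ 0.868

Sum P(scram|·) weighted by the priors over the 4 (genuine neutron-flux excursion, stuck control-rod sensor) configurations:
  P(scram) = 0.07·0.885·0.31 + 0.38·0.885·0.69 + 0.72·0.115·0.31 + 0.81·0.115·0.69
        = 0.019205 + 0.232047 + 0.025668 + 0.064273 = 0.341193
The terms with stuck control-rod sensor present sum to 0.296320, so
  P(stuck control-rod sensor | scram) = 0.296320 / 0.341193 ≈ 0.868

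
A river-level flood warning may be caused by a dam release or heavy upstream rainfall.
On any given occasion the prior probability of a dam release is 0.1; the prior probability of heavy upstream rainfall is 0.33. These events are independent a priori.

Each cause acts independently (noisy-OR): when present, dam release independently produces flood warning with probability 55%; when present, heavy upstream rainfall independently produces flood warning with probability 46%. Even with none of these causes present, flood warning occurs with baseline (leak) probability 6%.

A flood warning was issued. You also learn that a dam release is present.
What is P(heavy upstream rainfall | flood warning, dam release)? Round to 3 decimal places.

Under noisy-OR, P(flood warning | causes) = 1 − (1−0.06)·∏(1−qᵢ) over the active causes.
P(flood warning | dam release) = 0.577*0.67 + 0.77158*0.33 = 0.386590 + 0.254621 = 0.641211
Of this, 0.254621 comes from 0.77158*0.33 (the heavy upstream rainfall=true cases).
P(heavy upstream rainfall | flood warning, dam release) = 0.254621 / 0.641211 ≈ 0.397

P(heavy upstream rainfall | flood warning, dam release) ≈ 0.397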